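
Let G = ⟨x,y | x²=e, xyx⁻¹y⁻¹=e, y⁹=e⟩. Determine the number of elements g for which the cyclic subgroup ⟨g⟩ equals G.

G is cyclic of order 18. An element generates G iff its order is 18, and a cyclic group of order 18 has exactly φ(18) = 6 such elements.

Answer: 6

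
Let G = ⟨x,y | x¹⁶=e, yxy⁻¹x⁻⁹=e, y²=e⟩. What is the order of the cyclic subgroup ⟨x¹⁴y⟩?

|⟨x¹⁴y⟩| equals the order of x¹⁴y. Compute successive powers until reaching e:
  (x¹⁴y)¹ = x¹⁴y, (x¹⁴y)² = x¹², (x¹⁴y)³ = x¹⁰y, (x¹⁴y)⁴ = x⁸, (x¹⁴y)⁵ = x⁶y, (x¹⁴y)⁶ = x⁴, (x¹⁴y)⁷ = x²y, (x¹⁴y)⁸ = e.
The smallest positive k with (x¹⁴y)ᵏ = e is 8, so |⟨x¹⁴y⟩| = 8.

Answer: 8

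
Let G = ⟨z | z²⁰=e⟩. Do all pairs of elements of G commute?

G has a single generator, so G is cyclic and hence abelian.

Answer: Yes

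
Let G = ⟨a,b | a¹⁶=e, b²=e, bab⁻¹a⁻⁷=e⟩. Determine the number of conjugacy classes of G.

The conjugacy classes (representative and size) are:
  [e] (size 1), [a] (size 2), [a¹⁴] (size 2), [a³] (size 2), [a⁴] (size 2), [a¹⁰] (size 2), [a⁸] (size 1), [a⁹] (size 2), [a¹¹] (size 2), [a¹⁰b] (size 8), [ab] (size 8).
Class equation: 1 + 2 + 2 + 2 + 2 + 2 + 1 + 2 + 2 + 8 + 8 = 32 = |G|. So G has 11 conjugacy classes.

Answer: 11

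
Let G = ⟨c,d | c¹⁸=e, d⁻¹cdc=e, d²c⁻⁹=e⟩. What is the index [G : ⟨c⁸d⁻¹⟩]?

First find ord(c⁸d⁻¹) by computing successive powers:
  (c⁸d⁻¹)¹ = c⁸d⁻¹, (c⁸d⁻¹)² = c⁹, (c⁸d⁻¹)³ = c⁸d, (c⁸d⁻¹)⁴ = e.
So |⟨c⁸d⁻¹⟩| = ord(c⁸d⁻¹) = 4. With |G| = 36, by Lagrange [G : ⟨c⁸d⁻¹⟩] = 36/4 = 9.

Answer: 9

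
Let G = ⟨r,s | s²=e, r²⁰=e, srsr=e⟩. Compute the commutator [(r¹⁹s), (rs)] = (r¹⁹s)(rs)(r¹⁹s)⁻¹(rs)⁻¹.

[(r¹⁹s), (rs)] = (r¹⁹s)·(rs)·(r¹⁹s)⁻¹·(rs)⁻¹.
  (r¹⁹s) · (rs) = r¹⁸
  (r¹⁸) · (r¹⁹s) = r¹⁷s
  (r¹⁷s) · (rs) = r¹⁶

Answer: r¹⁶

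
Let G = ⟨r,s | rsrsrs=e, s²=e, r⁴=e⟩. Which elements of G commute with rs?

⟨rs⟩ ⊆ C_G(rs) since powers of rs commute with rs; so |C_G(rs)| ≥ |⟨rs⟩| = 3.
By orbit–stabilizer, |C_G(rs)| = |G| / |conj. class of rs| = 24 / 8 = 3.
The 3 elements commuting with rs are {e, rs, sr³}.

Answer: {e, rs, sr³}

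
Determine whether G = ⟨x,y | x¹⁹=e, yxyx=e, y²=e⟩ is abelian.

x·y = xy but y·x = x¹⁸y, so x·y ≠ y·x and G is not abelian.

Answer: No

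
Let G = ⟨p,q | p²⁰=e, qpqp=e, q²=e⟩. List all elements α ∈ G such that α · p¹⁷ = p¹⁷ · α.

⟨p¹⁷⟩ ⊆ C_G(p¹⁷) since powers of p¹⁷ commute with p¹⁷; so |C_G(p¹⁷)| ≥ |⟨p¹⁷⟩| = 20.
By orbit–stabilizer, |C_G(p¹⁷)| = |G| / |conj. class of p¹⁷| = 40 / 2 = 20.
The 20 elements commuting with p¹⁷ are {e, p, p², p³, p⁴, p⁵, p⁶, p⁷, p⁸, p⁹, p¹⁰, p¹¹, p¹², p¹³, p¹⁴, p¹⁵, p¹⁶, p¹⁷, p¹⁸, p¹⁹}.

Answer: {e, p, p², p³, p⁴, p⁵, p⁶, p⁷, p⁸, p⁹, p¹⁰, p¹¹, p¹², p¹³, p¹⁴, p¹⁵, p¹⁶, p¹⁷, p¹⁸, p¹⁹}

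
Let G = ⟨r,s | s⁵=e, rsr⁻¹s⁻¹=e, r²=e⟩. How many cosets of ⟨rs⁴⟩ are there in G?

First find ord(rs⁴) by computing successive powers:
  (rs⁴)¹ = rs⁴, (rs⁴)² = s³, (rs⁴)³ = rs², (rs⁴)⁴ = s, (rs⁴)⁵ = r, (rs⁴)⁶ = s⁴, (rs⁴)⁷ = rs³, (rs⁴)⁸ = s², (rs⁴)⁹ = rs, (rs⁴)¹⁰ = e.
So |⟨rs⁴⟩| = ord(rs⁴) = 10. With |G| = 10, by Lagrange [G : ⟨rs⁴⟩] = 10/10 = 1.

Answer: 1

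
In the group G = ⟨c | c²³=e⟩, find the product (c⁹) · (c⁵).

Compute (c⁹) · (c⁵) by multiplying left to right and reducing via the relations at each step:
  (c⁹) · c⁵ = c¹⁴

Answer: c¹⁴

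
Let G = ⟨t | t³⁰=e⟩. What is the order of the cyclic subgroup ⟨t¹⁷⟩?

|⟨t¹⁷⟩| equals the order of t¹⁷. Compute successive powers until reaching e:
  (t¹⁷)¹ = t¹⁷, (t¹⁷)² = t⁴, (t¹⁷)³ = t²¹, (t¹⁷)⁴ = t⁸, (t¹⁷)⁵ = t²⁵, (t¹⁷)⁶ = t¹², (t¹⁷)⁷ = t²⁹, (t¹⁷)⁸ = t¹⁶, (t¹⁷)⁹ = t³, (t¹⁷)¹⁰ = t²⁰, (t¹⁷)¹¹ = t⁷, (t¹⁷)¹² = t²⁴, (t¹⁷)¹³ = t¹¹, (t¹⁷)¹⁴ = t²⁸, (t¹⁷)¹⁵ = t¹⁵, (t¹⁷)¹⁶ = t², (t¹⁷)¹⁷ = t¹⁹, (t¹⁷)¹⁸ = t⁶, (t¹⁷)¹⁹ = t²³, (t¹⁷)²⁰ = t¹⁰, (t¹⁷)²¹ = t²⁷, (t¹⁷)²² = t¹⁴, (t¹⁷)²³ = t, (t¹⁷)²⁴ = t¹⁸, (t¹⁷)²⁵ = t⁵, (t¹⁷)²⁶ = t²², (t¹⁷)²⁷ = t⁹, (t¹⁷)²⁸ = t²⁶, (t¹⁷)²⁹ = t¹³, (t¹⁷)³⁰ = e.
The smallest positive k with (t¹⁷)ᵏ = e is 30, so |⟨t¹⁷⟩| = 30.

Answer: 30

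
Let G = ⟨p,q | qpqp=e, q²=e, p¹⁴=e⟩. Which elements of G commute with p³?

⟨p³⟩ ⊆ C_G(p³) since powers of p³ commute with p³; so |C_G(p³)| ≥ |⟨p³⟩| = 14.
By orbit–stabilizer, |C_G(p³)| = |G| / |conj. class of p³| = 28 / 2 = 14.
The 14 elements commuting with p³ are {e, p, p², p³, p⁴, p⁵, p⁶, p⁷, p⁸, p⁹, p¹⁰, p¹¹, p¹², p¹³}.

Answer: {e, p, p², p³, p⁴, p⁵, p⁶, p⁷, p⁸, p⁹, p¹⁰, p¹¹, p¹², p¹³}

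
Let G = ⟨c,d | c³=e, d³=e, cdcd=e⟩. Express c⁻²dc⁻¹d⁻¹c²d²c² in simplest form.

Multiply left to right, reducing at each step:
  c · d = cd
  (cd) · c⁻¹ = d²c
  (d²c) · d⁻¹ = cd²c
  (cd²c) · c² = cd²
  (cd²) · d² = cd
  (cd) · c² = d²c

Answer: d²c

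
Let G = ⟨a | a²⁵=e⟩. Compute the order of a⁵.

Compute successive powers until reaching e:
  (a⁵)¹ = a⁵, (a⁵)² = a¹⁰, (a⁵)³ = a¹⁵, (a⁵)⁴ = a²⁰, (a⁵)⁵ = e.
The smallest positive k with (a⁵)ᵏ = e is 5.

Answer: 5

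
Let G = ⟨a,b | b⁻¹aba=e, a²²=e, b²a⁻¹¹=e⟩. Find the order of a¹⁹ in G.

Compute successive powers until reaching e:
  (a¹⁹)¹ = a¹⁹, (a¹⁹)² = a¹⁶, (a¹⁹)³ = a¹³, (a¹⁹)⁴ = a¹⁰, (a¹⁹)⁵ = a⁷, (a¹⁹)⁶ = a⁴, (a¹⁹)⁷ = a, (a¹⁹)⁸ = a²⁰, (a¹⁹)⁹ = a¹⁷, (a¹⁹)¹⁰ = a¹⁴, (a¹⁹)¹¹ = a¹¹, (a¹⁹)¹² = a⁸, (a¹⁹)¹³ = a⁵, (a¹⁹)¹⁴ = a², (a¹⁹)¹⁵ = a²¹, (a¹⁹)¹⁶ = a¹⁸, (a¹⁹)¹⁷ = a¹⁵, (a¹⁹)¹⁸ = a¹², (a¹⁹)¹⁹ = a⁹, (a¹⁹)²⁰ = a⁶, (a¹⁹)²¹ = a³, (a¹⁹)²² = e.
The smallest positive k with (a¹⁹)ᵏ = e is 22.

Answer: 22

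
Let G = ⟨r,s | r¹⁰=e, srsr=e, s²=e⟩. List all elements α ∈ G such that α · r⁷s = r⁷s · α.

⟨r⁷s⟩ ⊆ C_G(r⁷s) since powers of r⁷s commute with r⁷s; so |C_G(r⁷s)| ≥ |⟨r⁷s⟩| = 2.
By orbit–stabilizer, |C_G(r⁷s)| = |G| / |conj. class of r⁷s| = 20 / 5 = 4.
The 4 elements commuting with r⁷s are {e, r⁵, r²s, r⁷s}.

Answer: {e, r⁵, r²s, r⁷s}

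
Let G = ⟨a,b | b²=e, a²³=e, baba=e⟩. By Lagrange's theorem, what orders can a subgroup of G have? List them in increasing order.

|G| = 46 = 2 · 23. By Lagrange's theorem the order of any subgroup divides 46; the divisors of 46 are 1, 2, 23, 46.

Answer: 1, 2, 23, 46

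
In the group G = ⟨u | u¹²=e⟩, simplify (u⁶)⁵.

Compute successive powers of (u⁶), reducing at each step:
  (u⁶)²: (u⁶) · u⁶ = e
  (u⁶)³: e · u⁶ = u⁶
  (u⁶)⁴: (u⁶) · u⁶ = e
  (u⁶)⁵: e · u⁶ = u⁶

Answer: u⁶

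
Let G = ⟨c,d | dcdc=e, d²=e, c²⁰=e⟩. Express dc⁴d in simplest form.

Multiply left to right, reducing at each step:
  d · c⁴ = c¹⁶d
  (c¹⁶d) · d = c¹⁶

Answer: c¹⁶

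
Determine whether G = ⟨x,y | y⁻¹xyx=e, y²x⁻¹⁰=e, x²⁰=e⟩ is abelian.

x·y = xy but y·x = x⁹y⁻¹, so x·y ≠ y·x and G is not abelian.

Answer: No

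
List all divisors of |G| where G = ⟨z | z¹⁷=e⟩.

|G| = 17 = 17. By Lagrange's theorem the order of any subgroup divides 17; the divisors of 17 are 1, 17.

Answer: 1, 17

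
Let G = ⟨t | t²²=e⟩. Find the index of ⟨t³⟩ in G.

First find ord(t³) by computing successive powers:
  (t³)¹ = t³, (t³)² = t⁶, (t³)³ = t⁹, (t³)⁴ = t¹², (t³)⁵ = t¹⁵, (t³)⁶ = t¹⁸, (t³)⁷ = t²¹, (t³)⁸ = t², (t³)⁹ = t⁵, (t³)¹⁰ = t⁸, (t³)¹¹ = t¹¹, (t³)¹² = t¹⁴, (t³)¹³ = t¹⁷, (t³)¹⁴ = t²⁰, (t³)¹⁵ = t, (t³)¹⁶ = t⁴, (t³)¹⁷ = t⁷, (t³)¹⁸ = t¹⁰, (t³)¹⁹ = t¹³, (t³)²⁰ = t¹⁶, (t³)²¹ = t¹⁹, (t³)²² = e.
So |⟨t³⟩| = ord(t³) = 22. With |G| = 22, by Lagrange [G : ⟨t³⟩] = 22/22 = 1.

Answer: 1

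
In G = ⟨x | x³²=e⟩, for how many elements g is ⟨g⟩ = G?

G is cyclic of order 32. An element generates G iff its order is 32, and a cyclic group of order 32 has exactly φ(32) = 16 such elements.

Answer: 16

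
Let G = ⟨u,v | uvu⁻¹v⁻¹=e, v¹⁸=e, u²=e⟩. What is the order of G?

Enumerate words in the generators, reducing via the relations: the distinct elements are
  {e, u, v, uv, v², v³, v⁴, v⁵, v⁶, v⁷, v⁸, v⁹, uv², uv³, uv⁴, uv⁵, uv⁶, uv⁷, uv⁸, uv⁹, v¹², v¹³, v¹¹, v¹⁰, v¹⁴, v¹⁵, v¹⁶, v¹⁷, uv¹², uv¹³, uv¹¹, uv¹⁰, uv¹⁴, uv¹⁵, uv¹⁶, uv¹⁷}.
No further products give new elements, so |G| = 36.

Answer: 36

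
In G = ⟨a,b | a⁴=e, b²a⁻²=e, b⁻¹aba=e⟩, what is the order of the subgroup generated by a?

|⟨a⟩| equals the order of a. Compute successive powers until reaching e:
  a¹ = a, a² = a², a³ = a³, a⁴ = e.
The smallest positive k with aᵏ = e is 4, so |⟨a⟩| = 4.

Answer: 4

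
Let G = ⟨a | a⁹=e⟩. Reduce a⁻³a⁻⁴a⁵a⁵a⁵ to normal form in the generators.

Multiply left to right, reducing at each step:
  (a⁶) · a⁻⁴ = a²
  (a²) · a⁵ = a⁷
  (a⁷) · a⁵ = a³
  (a³) · a⁵ = a⁸

Answer: a⁸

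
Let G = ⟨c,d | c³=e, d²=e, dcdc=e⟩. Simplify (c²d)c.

Compute (c²d) · c by multiplying left to right and reducing via the relations at each step:
  (c²d) · c = cd

Answer: cd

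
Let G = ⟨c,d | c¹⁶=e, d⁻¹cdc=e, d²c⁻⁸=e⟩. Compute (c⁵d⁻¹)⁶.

Compute successive powers of (c⁵d⁻¹), reducing at each step:
  (c⁵d⁻¹)²: (c⁵d⁻¹) · c⁵ = d⁻¹;   (d⁻¹) · d⁻¹ = c⁸
  (c⁵d⁻¹)³: (c⁸) · c⁵ = c¹³;   (c¹³) · d⁻¹ = c⁵d
  (c⁵d⁻¹)⁴: (c⁵d) · c⁵ = d;   d · d⁻¹ = e
  (c⁵d⁻¹)⁵: e · c⁵ = c⁵;   (c⁵) · d⁻¹ = c⁵d⁻¹
  (c⁵d⁻¹)⁶: (c⁵d⁻¹) · c⁵ = d⁻¹;   (d⁻¹) · d⁻¹ = c⁸

Answer: c⁸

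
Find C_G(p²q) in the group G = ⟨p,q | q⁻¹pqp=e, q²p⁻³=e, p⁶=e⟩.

⟨p²q⟩ ⊆ C_G(p²q) since powers of p²q commute with p²q; so |C_G(p²q)| ≥ |⟨p²q⟩| = 4.
By orbit–stabilizer, |C_G(p²q)| = |G| / |conj. class of p²q| = 12 / 3 = 4.
The 4 elements commuting with p²q are {e, p³, p²q, p²q⁻¹}.

Answer: {e, p³, p²q, p²q⁻¹}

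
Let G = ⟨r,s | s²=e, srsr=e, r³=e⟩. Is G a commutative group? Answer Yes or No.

r·s = rs but s·r = r²s, so r·s ≠ s·r and G is not abelian.

Answer: No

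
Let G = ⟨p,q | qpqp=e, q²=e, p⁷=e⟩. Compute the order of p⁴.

Compute successive powers until reaching e:
  (p⁴)¹ = p⁴, (p⁴)² = p, (p⁴)³ = p⁵, (p⁴)⁴ = p², (p⁴)⁵ = p⁶, (p⁴)⁶ = p³, (p⁴)⁷ = e.
The smallest positive k with (p⁴)ᵏ = e is 7.

Answer: 7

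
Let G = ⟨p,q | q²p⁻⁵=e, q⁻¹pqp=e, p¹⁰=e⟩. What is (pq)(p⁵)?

Compute (pq) · (p⁵) by multiplying left to right and reducing via the relations at each step:
  (pq) · p⁵ = pq⁻¹

Answer: pq⁻¹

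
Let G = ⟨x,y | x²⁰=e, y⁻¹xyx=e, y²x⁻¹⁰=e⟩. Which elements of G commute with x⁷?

⟨x⁷⟩ ⊆ C_G(x⁷) since powers of x⁷ commute with x⁷; so |C_G(x⁷)| ≥ |⟨x⁷⟩| = 20.
By orbit–stabilizer, |C_G(x⁷)| = |G| / |conj. class of x⁷| = 40 / 2 = 20.
The 20 elements commuting with x⁷ are {e, x, x², x³, x⁴, x⁵, x⁶, x⁷, x⁸, x⁹, x¹⁰, x¹¹, x¹², x¹³, x¹⁴, x¹⁵, x¹⁶, x¹⁷, x¹⁸, x¹⁹}.

Answer: {e, x, x², x³, x⁴, x⁵, x⁶, x⁷, x⁸, x⁹, x¹⁰, x¹¹, x¹², x¹³, x¹⁴, x¹⁵, x¹⁶, x¹⁷, x¹⁸, x¹⁹}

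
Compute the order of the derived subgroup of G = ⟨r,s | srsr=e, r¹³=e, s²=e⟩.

G' = [G, G] is generated by all commutators. The generator-pair commutators are: [r, s] = r².
The subgroup they normally generate is {e, r, r², r³, r⁴, r⁵, r⁶, r⁷, r⁸, r⁹, r¹⁰, r¹¹, r¹²}, of order 13.
Check: |G/G'| = 26/13 = 2 is the order of the abelianisation.

Answer: 13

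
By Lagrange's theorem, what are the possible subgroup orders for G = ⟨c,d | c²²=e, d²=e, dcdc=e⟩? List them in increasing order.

|G| = 44 = 2² · 11. By Lagrange's theorem the order of any subgroup divides 44; the divisors of 44 are 1, 2, 4, 11, 22, 44.

Answer: 1, 2, 4, 11, 22, 44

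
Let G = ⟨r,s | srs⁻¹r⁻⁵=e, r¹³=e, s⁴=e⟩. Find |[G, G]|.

G' = [G, G] is generated by all commutators. The generator-pair commutators are: [r, s] = r⁹.
The subgroup they normally generate is {e, r, r², r³, r⁴, r⁵, r⁶, r⁷, r⁸, r⁹, r¹⁰, r¹¹, r¹²}, of order 13.
Check: |G/G'| = 52/13 = 4 is the order of the abelianisation.

Answer: 13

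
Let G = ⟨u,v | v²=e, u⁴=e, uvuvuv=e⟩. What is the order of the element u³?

Compute successive powers until reaching e:
  (u³)¹ = u³, (u³)² = u², (u³)³ = u, (u³)⁴ = e.
The smallest positive k with (u³)ᵏ = e is 4.

Answer: 4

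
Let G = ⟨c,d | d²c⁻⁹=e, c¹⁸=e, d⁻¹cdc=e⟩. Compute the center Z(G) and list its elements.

An element z ∈ Z(G) iff z commutes with every generator.
For example c⁹ is central: (c⁹)·c = c¹⁰ = c·(c⁹); (c⁹)·d = d⁻¹ = d·(c⁹).
Whereas c ∉ Z(G) since c·d = cd ≠ c⁸d⁻¹ = d·c.
Checking each of the 36 elements this way gives Z(G) = {e, c⁹}, of order 2.

Answer: {e, c⁹}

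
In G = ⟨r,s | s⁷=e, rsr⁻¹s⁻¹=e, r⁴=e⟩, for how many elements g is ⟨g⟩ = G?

G is cyclic of order 28. An element generates G iff its order is 28, and a cyclic group of order 28 has exactly φ(28) = 12 such elements.

Answer: 12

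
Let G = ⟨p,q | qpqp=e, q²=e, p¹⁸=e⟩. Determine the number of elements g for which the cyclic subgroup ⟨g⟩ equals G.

⟨g⟩ = G would require ord(g) = |G| = 36, but the maximum element order in G is 18 < 36. So G is not cyclic and no single element generates it: the count is 0.

Answer: 0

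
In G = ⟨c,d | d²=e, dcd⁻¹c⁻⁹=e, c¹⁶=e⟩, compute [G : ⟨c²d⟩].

First find ord(c²d) by computing successive powers:
  (c²d)¹ = c²d, (c²d)² = c⁴, (c²d)³ = c⁶d, (c²d)⁴ = c⁸, (c²d)⁵ = c¹⁰d, (c²d)⁶ = c¹², (c²d)⁷ = c¹⁴d, (c²d)⁸ = e.
So |⟨c²d⟩| = ord(c²d) = 8. With |G| = 32, by Lagrange [G : ⟨c²d⟩] = 32/8 = 4.

Answer: 4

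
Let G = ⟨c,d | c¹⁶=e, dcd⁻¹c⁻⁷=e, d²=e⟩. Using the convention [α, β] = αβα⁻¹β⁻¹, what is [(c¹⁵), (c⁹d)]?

[(c¹⁵), (c⁹d)] = (c¹⁵)·(c⁹d)·(c¹⁵)⁻¹·(c⁹d)⁻¹.
  (c¹⁵) · (c⁹d) = c⁸d
  (c⁸d) · c = c¹⁵d
  (c¹⁵d) · (cd) = c⁶

Answer: c⁶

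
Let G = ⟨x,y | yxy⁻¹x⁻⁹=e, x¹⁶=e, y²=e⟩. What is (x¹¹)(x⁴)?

Compute (x¹¹) · (x⁴) by multiplying left to right and reducing via the relations at each step:
  (x¹¹) · x⁴ = x¹⁵

Answer: x¹⁵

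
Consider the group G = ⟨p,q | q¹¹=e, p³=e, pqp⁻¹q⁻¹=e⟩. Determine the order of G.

Enumerate words in the generators, reducing via the relations: the distinct elements are
  {e, p, q, pq, p², q², q³, q⁴, q⁵, q⁶, q⁷, q⁸, q⁹, pq², pq³, pq⁴, pq⁵, pq⁶, pq⁷, pq⁸, pq⁹, p²q, q¹⁰, pq¹⁰, p²q², p²q³, p²q⁴, p²q⁵, p²q⁶, p²q⁷, p²q⁸, p²q⁹, p²q¹⁰}.
No further products give new elements, so |G| = 33.

Answer: 33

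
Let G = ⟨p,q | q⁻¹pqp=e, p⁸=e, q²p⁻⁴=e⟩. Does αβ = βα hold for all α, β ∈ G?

p·q = pq but q·p = p³q⁻¹, so p·q ≠ q·p and G is not abelian.

Answer: No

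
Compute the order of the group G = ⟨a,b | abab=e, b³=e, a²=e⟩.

Enumerate words in the generators, reducing via the relations: the distinct elements are
  {a, b, e, ab, b², ab²}.
No further products give new elements, so |G| = 6.

Answer: 6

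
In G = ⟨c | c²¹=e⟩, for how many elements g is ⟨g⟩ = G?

G is cyclic of order 21. An element generates G iff its order is 21, and a cyclic group of order 21 has exactly φ(21) = 12 such elements.

Answer: 12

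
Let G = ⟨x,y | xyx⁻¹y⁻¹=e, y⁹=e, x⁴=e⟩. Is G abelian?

Each pair of generators commutes: x·y = xy = y·x. Since the generators pairwise commute, every element of G commutes with every other, so G is abelian.

Answer: Yes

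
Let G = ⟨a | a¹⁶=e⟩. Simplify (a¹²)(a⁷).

Compute (a¹²) · (a⁷) by multiplying left to right and reducing via the relations at each step:
  (a¹²) · a⁷ = a³

Answer: a³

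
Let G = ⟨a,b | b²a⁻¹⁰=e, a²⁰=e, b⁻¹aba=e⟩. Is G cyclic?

Every cyclic group is abelian. But a·b = ab while b·a = a⁹b⁻¹, so a·b ≠ b·a and G is not abelian. Hence G is not cyclic.

Answer: No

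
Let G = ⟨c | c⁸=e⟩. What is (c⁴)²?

Compute successive powers of (c⁴), reducing at each step:
  (c⁴)²: (c⁴) · c⁴ = e

Answer: e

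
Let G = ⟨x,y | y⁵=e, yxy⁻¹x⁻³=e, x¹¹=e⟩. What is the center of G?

An element z ∈ Z(G) iff z commutes with every generator.
For example e is central: e·x = x = x·e; e·y = y = y·e.
Whereas x ∉ Z(G) since x·y = xy ≠ x³y = y·x.
Checking each of the 55 elements this way gives Z(G) = {e}, of order 1.

Answer: {e}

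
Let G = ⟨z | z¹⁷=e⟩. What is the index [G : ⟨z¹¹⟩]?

First find ord(z¹¹) by computing successive powers:
  (z¹¹)¹ = z¹¹, (z¹¹)² = z⁵, (z¹¹)³ = z¹⁶, (z¹¹)⁴ = z¹⁰, (z¹¹)⁵ = z⁴, (z¹¹)⁶ = z¹⁵, (z¹¹)⁷ = z⁹, (z¹¹)⁸ = z³, (z¹¹)⁹ = z¹⁴, (z¹¹)¹⁰ = z⁸, (z¹¹)¹¹ = z², (z¹¹)¹² = z¹³, (z¹¹)¹³ = z⁷, (z¹¹)¹⁴ = z, (z¹¹)¹⁵ = z¹², (z¹¹)¹⁶ = z⁶, (z¹¹)¹⁷ = e.
So |⟨z¹¹⟩| = ord(z¹¹) = 17. With |G| = 17, by Lagrange [G : ⟨z¹¹⟩] = 17/17 = 1.

Answer: 1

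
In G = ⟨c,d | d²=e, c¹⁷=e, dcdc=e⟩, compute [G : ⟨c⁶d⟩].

First find ord(c⁶d) by computing successive powers:
  (c⁶d)¹ = c⁶d, (c⁶d)² = e.
So |⟨c⁶d⟩| = ord(c⁶d) = 2. With |G| = 34, by Lagrange [G : ⟨c⁶d⟩] = 34/2 = 17.

Answer: 17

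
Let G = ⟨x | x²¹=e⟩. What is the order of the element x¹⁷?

Compute successive powers until reaching e:
  (x¹⁷)¹ = x¹⁷, (x¹⁷)² = x¹³, (x¹⁷)³ = x⁹, (x¹⁷)⁴ = x⁵, (x¹⁷)⁵ = x, (x¹⁷)⁶ = x¹⁸, (x¹⁷)⁷ = x¹⁴, (x¹⁷)⁸ = x¹⁰, (x¹⁷)⁹ = x⁶, (x¹⁷)¹⁰ = x², (x¹⁷)¹¹ = x¹⁹, (x¹⁷)¹² = x¹⁵, (x¹⁷)¹³ = x¹¹, (x¹⁷)¹⁴ = x⁷, (x¹⁷)¹⁵ = x³, (x¹⁷)¹⁶ = x²⁰, (x¹⁷)¹⁷ = x¹⁶, (x¹⁷)¹⁸ = x¹², (x¹⁷)¹⁹ = x⁸, (x¹⁷)²⁰ = x⁴, (x¹⁷)²¹ = e.
The smallest positive k with (x¹⁷)ᵏ = e is 21.

Answer: 21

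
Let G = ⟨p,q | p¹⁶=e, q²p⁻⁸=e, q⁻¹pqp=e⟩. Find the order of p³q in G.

Compute successive powers until reaching e:
  (p³q)¹ = p³q, (p³q)² = p⁸, (p³q)³ = p³q⁻¹, (p³q)⁴ = e.
The smallest positive k with (p³q)ᵏ = e is 4.

Answer: 4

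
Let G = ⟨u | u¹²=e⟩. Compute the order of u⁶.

Compute successive powers until reaching e:
  (u⁶)¹ = u⁶, (u⁶)² = e.
The smallest positive k with (u⁶)ᵏ = e is 2.

Answer: 2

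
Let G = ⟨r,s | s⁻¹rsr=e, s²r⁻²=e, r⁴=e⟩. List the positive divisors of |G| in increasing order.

|G| = 8 = 2³. By Lagrange's theorem the order of any subgroup divides 8; the divisors of 8 are 1, 2, 4, 8.

Answer: 1, 2, 4, 8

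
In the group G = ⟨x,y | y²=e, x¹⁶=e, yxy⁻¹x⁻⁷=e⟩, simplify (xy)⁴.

Compute successive powers of (xy), reducing at each step:
  (xy)²: (xy) · x = x⁸y;   (x⁸y) · y = x⁸
  (xy)³: (x⁸) · x = x⁹;   (x⁹) · y = x⁹y
  (xy)⁴: (x⁹y) · x = y;   y · y = e

Answer: e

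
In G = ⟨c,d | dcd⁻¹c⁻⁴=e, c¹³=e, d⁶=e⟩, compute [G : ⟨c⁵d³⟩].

First find ord(c⁵d³) by computing successive powers:
  (c⁵d³)¹ = c⁵d³, (c⁵d³)² = e.
So |⟨c⁵d³⟩| = ord(c⁵d³) = 2. With |G| = 78, by Lagrange [G : ⟨c⁵d³⟩] = 78/2 = 39.

Answer: 39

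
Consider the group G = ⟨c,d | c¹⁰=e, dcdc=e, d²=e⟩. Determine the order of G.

Enumerate words in the generators, reducing via the relations: the distinct elements are
  {c, d, e, cd, c², c³, c⁴, c⁵, c⁶, c⁷, c⁸, c⁹, c²d, c³d, c⁴d, c⁵d, c⁶d, c⁷d, c⁸d, c⁹d}.
No further products give new elements, so |G| = 20.

Answer: 20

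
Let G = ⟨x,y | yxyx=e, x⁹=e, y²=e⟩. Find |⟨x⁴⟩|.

|⟨x⁴⟩| equals the order of x⁴. Compute successive powers until reaching e:
  (x⁴)¹ = x⁴, (x⁴)² = x⁸, (x⁴)³ = x³, (x⁴)⁴ = x⁷, (x⁴)⁵ = x², (x⁴)⁶ = x⁶, (x⁴)⁷ = x, (x⁴)⁸ = x⁵, (x⁴)⁹ = e.
The smallest positive k with (x⁴)ᵏ = e is 9, so |⟨x⁴⟩| = 9.

Answer: 9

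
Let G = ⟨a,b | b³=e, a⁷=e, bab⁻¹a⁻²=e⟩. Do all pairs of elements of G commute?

a·b = ab but b·a = a²b, so a·b ≠ b·a and G is not abelian.

Answer: No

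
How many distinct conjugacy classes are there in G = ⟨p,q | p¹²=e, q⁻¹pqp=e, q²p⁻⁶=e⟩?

The conjugacy classes (representative and size) are:
  [e] (size 1), [p¹¹] (size 2), [p²] (size 2), [p⁹] (size 2), [p⁴] (size 2), [p⁵] (size 2), [p⁶] (size 1), [p²q] (size 6), [pq] (size 6).
Class equation: 1 + 2 + 2 + 2 + 2 + 2 + 1 + 6 + 6 = 24 = |G|. So G has 9 conjugacy classes.

Answer: 9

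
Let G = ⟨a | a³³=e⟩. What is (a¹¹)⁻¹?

The order of (a¹¹) is 3 (smallest k with (a¹¹)ᵏ = e), so (a¹¹)⁻¹ = (a¹¹)² = a²².
Check: (a¹¹) · (a²²) → (a¹¹) · a²² = e, giving e as required.

Answer: a²²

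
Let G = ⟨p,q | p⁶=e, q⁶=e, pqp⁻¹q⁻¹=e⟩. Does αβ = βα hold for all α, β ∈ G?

Each pair of generators commutes: p·q = pq = q·p. Since the generators pairwise commute, every element of G commutes with every other, so G is abelian.

Answer: Yes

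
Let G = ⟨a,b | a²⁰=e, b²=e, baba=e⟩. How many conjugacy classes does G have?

The conjugacy classes (representative and size) are:
  [e] (size 1), [a] (size 2), [a¹⁸] (size 2), [a³] (size 2), [a⁴] (size 2), [a¹⁵] (size 2), [a¹⁴] (size 2), [a⁷] (size 2), [a¹²] (size 2), [a¹¹] (size 2), [a¹⁰] (size 1), [a¹⁸b] (size 10), [a⁵b] (size 10).
Class equation: 1 + 2 + 2 + 2 + 2 + 2 + 2 + 2 + 2 + 2 + 1 + 10 + 10 = 40 = |G|. So G has 13 conjugacy classes.

Answer: 13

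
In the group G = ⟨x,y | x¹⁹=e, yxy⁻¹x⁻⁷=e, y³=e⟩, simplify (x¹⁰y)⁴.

Compute successive powers of (x¹⁰y), reducing at each step:
  (x¹⁰y)²: (x¹⁰y) · x¹⁰ = x⁴y;   (x⁴y) · y = x⁴y²
  (x¹⁰y)³: (x⁴y²) · x¹⁰ = y²;   (y²) · y = e
  (x¹⁰y)⁴: e · x¹⁰ = x¹⁰;   (x¹⁰) · y = x¹⁰y

Answer: x¹⁰y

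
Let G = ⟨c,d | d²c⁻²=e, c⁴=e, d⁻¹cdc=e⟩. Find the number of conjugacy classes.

The conjugacy classes (representative and size) are:
  [e] (size 1), [c³] (size 2), [c²] (size 1), [d⁻¹] (size 2), [cd⁻¹] (size 2).
Class equation: 1 + 2 + 1 + 2 + 2 = 8 = |G|. So G has 5 conjugacy classes.

Answer: 5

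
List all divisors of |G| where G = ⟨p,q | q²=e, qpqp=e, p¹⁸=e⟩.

|G| = 36 = 2² · 3². By Lagrange's theorem the order of any subgroup divides 36; the divisors of 36 are 1, 2, 3, 4, 6, 9, 12, 18, 36.

Answer: 1, 2, 3, 4, 6, 9, 12, 18, 36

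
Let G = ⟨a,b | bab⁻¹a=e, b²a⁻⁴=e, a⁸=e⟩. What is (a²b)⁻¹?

The order of (a²b) is 4 (smallest k with (a²b)ᵏ = e), so (a²b)⁻¹ = (a²b)³ = a²b⁻¹.
Check: (a²b) · (a²b⁻¹) → (a²b) · a² = b;   b · b⁻¹ = e, giving e as required.

Answer: a²b⁻¹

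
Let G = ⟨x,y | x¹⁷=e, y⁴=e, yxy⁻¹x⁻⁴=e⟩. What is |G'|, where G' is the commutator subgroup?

G' = [G, G] is generated by all commutators. The generator-pair commutators are: [x, y] = x¹⁴.
The subgroup they normally generate is {e, x, x², x³, x⁴, x⁵, x⁶, x⁷, x⁸, x⁹, x¹⁰, x¹¹, x¹², x¹³, x¹⁴, x¹⁵, x¹⁶}, of order 17.
Check: |G/G'| = 68/17 = 4 is the order of the abelianisation.

Answer: 17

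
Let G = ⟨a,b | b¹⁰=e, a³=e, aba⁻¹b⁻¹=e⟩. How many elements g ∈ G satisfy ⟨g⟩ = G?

G is cyclic of order 30. An element generates G iff its order is 30, and a cyclic group of order 30 has exactly φ(30) = 8 such elements.

Answer: 8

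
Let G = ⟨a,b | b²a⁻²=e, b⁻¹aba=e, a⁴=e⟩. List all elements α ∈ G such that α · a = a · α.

⟨a⟩ ⊆ C_G(a) since powers of a commute with a; so |C_G(a)| ≥ |⟨a⟩| = 4.
By orbit–stabilizer, |C_G(a)| = |G| / |conj. class of a| = 8 / 2 = 4.
The 4 elements commuting with a are {e, a, a², a³}.

Answer: {e, a, a², a³}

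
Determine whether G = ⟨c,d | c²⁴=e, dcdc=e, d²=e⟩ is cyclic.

Every cyclic group is abelian. But c·d = cd while d·c = c²³d, so c·d ≠ d·c and G is not abelian. Hence G is not cyclic.

Answer: No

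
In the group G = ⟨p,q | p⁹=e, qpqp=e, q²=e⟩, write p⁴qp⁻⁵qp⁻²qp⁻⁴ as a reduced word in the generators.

Multiply left to right, reducing at each step:
  (p⁴) · q = p⁴q
  (p⁴q) · p⁻⁵ = q
  q · q = e
  e · p⁻² = p⁷
  (p⁷) · q = p⁷q
  (p⁷q) · p⁻⁴ = p²q

Answer: p²q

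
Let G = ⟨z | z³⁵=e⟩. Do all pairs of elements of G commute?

G has a single generator, so G is cyclic and hence abelian.

Answer: Yes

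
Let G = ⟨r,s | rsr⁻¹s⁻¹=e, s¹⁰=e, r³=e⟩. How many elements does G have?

Enumerate words in the generators, reducing via the relations: the distinct elements are
  {e, r, s, rs, r², s², s³, s⁴, s⁵, s⁶, s⁷, s⁸, s⁹, rs², rs³, rs⁴, rs⁵, rs⁶, rs⁷, rs⁸, rs⁹, r²s, r²s², r²s³, r²s⁴, r²s⁵, r²s⁶, r²s⁷, r²s⁸, r²s⁹}.
No further products give new elements, so |G| = 30.

Answer: 30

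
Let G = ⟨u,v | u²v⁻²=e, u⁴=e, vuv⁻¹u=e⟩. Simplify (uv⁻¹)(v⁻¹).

Compute (uv⁻¹) · (v⁻¹) by multiplying left to right and reducing via the relations at each step:
  (uv⁻¹) · v⁻¹ = u³

Answer: u³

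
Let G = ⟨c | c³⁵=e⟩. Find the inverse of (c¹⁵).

The order of (c¹⁵) is 7 (smallest k with (c¹⁵)ᵏ = e), so (c¹⁵)⁻¹ = (c¹⁵)⁶ = c²⁰.
Check: (c¹⁵) · (c²⁰) → (c¹⁵) · c²⁰ = e, giving e as required.

Answer: c²⁰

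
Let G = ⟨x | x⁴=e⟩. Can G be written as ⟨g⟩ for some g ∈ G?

|G| = 4. The element x has order 4 (its powers give 4 distinct elements), so ⟨x⟩ = G and G is cyclic.

Answer: Yes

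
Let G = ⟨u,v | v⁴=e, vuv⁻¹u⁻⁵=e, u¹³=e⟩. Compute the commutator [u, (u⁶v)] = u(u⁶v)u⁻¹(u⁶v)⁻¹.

[u, (u⁶v)] = u·(u⁶v)·u⁻¹·(u⁶v)⁻¹.
  u · (u⁶v) = u⁷v
  (u⁷v) · (u¹²) = u²v
  (u²v) · (u⁴v³) = u⁹

Answer: u⁹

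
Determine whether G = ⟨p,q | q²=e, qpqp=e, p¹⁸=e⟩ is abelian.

p·q = pq but q·p = p¹⁷q, so p·q ≠ q·p and G is not abelian.

Answer: No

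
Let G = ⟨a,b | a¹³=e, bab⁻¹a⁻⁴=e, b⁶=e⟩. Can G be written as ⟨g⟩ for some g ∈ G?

Every cyclic group is abelian. But a·b = ab while b·a = a⁴b, so a·b ≠ b·a and G is not abelian. Hence G is not cyclic.

Answer: No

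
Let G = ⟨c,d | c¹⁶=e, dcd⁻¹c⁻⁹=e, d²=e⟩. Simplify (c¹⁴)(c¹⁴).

Compute (c¹⁴) · (c¹⁴) by multiplying left to right and reducing via the relations at each step:
  (c¹⁴) · c¹⁴ = c¹²

Answer: c¹²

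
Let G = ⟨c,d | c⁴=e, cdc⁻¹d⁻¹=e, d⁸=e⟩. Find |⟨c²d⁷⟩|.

|⟨c²d⁷⟩| equals the order of c²d⁷. Compute successive powers until reaching e:
  (c²d⁷)¹ = c²d⁷, (c²d⁷)² = d⁶, (c²d⁷)³ = c²d⁵, (c²d⁷)⁴ = d⁴, (c²d⁷)⁵ = c²d³, (c²d⁷)⁶ = d², (c²d⁷)⁷ = c²d, (c²d⁷)⁸ = e.
The smallest positive k with (c²d⁷)ᵏ = e is 8, so |⟨c²d⁷⟩| = 8.

Answer: 8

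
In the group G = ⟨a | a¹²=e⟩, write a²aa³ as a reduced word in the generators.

Multiply left to right, reducing at each step:
  (a²) · a = a³
  (a³) · a³ = a⁶

Answer: a⁶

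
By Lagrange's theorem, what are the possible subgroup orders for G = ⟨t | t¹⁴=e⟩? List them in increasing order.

|G| = 14 = 2 · 7. By Lagrange's theorem the order of any subgroup divides 14; the divisors of 14 are 1, 2, 7, 14.

Answer: 1, 2, 7, 14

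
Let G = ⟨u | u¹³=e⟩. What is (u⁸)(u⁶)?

Compute (u⁸) · (u⁶) by multiplying left to right and reducing via the relations at each step:
  (u⁸) · u⁶ = u

Answer: u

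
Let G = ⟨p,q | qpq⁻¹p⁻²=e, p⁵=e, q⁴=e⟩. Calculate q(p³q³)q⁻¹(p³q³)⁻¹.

[q, (p³q³)] = q·(p³q³)·q⁻¹·(p³q³)⁻¹.
  q · (p³q³) = p
  p · (q³) = pq³
  (pq³) · (p⁴q) = p³

Answer: p³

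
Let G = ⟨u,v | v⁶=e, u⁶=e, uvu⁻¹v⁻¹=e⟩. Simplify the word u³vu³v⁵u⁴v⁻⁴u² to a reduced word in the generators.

Multiply left to right, reducing at each step:
  (u³) · v = u³v
  (u³v) · u³ = v
  v · v⁵ = e
  e · u⁴ = u⁴
  (u⁴) · v⁻⁴ = u⁴v²
  (u⁴v²) · u² = v²

Answer: v²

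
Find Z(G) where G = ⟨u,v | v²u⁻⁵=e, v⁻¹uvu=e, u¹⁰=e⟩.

An element z ∈ Z(G) iff z commutes with every generator.
For example u⁵ is central: (u⁵)·u = u⁶ = u·(u⁵); (u⁵)·v = v⁻¹ = v·(u⁵).
Whereas u ∉ Z(G) since u·v = uv ≠ u⁴v⁻¹ = v·u.
Checking each of the 20 elements this way gives Z(G) = {e, u⁵}, of order 2.

Answer: {e, u⁵}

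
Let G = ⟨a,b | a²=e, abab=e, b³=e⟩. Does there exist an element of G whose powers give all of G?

Every cyclic group is abelian. But a·b = ab while b·a = ab², so a·b ≠ b·a and G is not abelian. Hence G is not cyclic.

Answer: No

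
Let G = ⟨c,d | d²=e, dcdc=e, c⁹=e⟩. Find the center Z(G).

An element z ∈ Z(G) iff z commutes with every generator.
For example e is central: e·c = c = c·e; e·d = d = d·e.
Whereas c ∉ Z(G) since c·d = cd ≠ c⁸d = d·c.
Checking each of the 18 elements this way gives Z(G) = {e}, of order 1.

Answer: {e}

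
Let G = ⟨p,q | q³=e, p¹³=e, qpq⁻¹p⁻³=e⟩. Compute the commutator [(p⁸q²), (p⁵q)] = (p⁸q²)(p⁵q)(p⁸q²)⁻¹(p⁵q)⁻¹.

[(p⁸q²), (p⁵q)] = (p⁸q²)·(p⁵q)·(p⁸q²)⁻¹·(p⁵q)⁻¹.
  (p⁸q²) · (p⁵q) = p
  p · (p²q) = p³q
  (p³q) · (p⁷q²) = p¹¹

Answer: p¹¹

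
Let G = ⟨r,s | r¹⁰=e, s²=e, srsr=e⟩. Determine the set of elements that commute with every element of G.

An element z ∈ Z(G) iff z commutes with every generator.
For example r⁵ is central: (r⁵)·r = r⁶ = r·(r⁵); (r⁵)·s = r⁵s = s·(r⁵).
Whereas r ∉ Z(G) since r·s = rs ≠ r⁹s = s·r.
Checking each of the 20 elements this way gives Z(G) = {e, r⁵}, of order 2.

Answer: {e, r⁵}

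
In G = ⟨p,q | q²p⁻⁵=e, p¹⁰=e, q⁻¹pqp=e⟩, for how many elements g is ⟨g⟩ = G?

⟨g⟩ = G would require ord(g) = |G| = 20, but the maximum element order in G is 10 < 20. So G is not cyclic and no single element generates it: the count is 0.

Answer: 0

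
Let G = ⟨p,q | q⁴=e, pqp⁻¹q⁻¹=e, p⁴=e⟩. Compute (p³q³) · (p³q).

Compute (p³q³) · (p³q) by multiplying left to right and reducing via the relations at each step:
  (p³q³) · p³ = p²q³
  (p²q³) · q = p²

Answer: p²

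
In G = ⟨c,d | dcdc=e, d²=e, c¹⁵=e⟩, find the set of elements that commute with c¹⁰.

⟨c¹⁰⟩ ⊆ C_G(c¹⁰) since powers of c¹⁰ commute with c¹⁰; so |C_G(c¹⁰)| ≥ |⟨c¹⁰⟩| = 3.
By orbit–stabilizer, |C_G(c¹⁰)| = |G| / |conj. class of c¹⁰| = 30 / 2 = 15.
The 15 elements commuting with c¹⁰ are {e, c, c², c³, c⁴, c⁵, c⁶, c⁷, c⁸, c⁹, c¹⁰, c¹¹, c¹², c¹³, c¹⁴}.

Answer: {e, c, c², c³, c⁴, c⁵, c⁶, c⁷, c⁸, c⁹, c¹⁰, c¹¹, c¹², c¹³, c¹⁴}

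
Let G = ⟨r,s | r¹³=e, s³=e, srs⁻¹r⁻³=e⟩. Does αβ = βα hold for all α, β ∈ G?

r·s = rs but s·r = r³s, so r·s ≠ s·r and G is not abelian.

Answer: No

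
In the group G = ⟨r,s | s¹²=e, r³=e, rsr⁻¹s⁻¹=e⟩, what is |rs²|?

Compute successive powers until reaching e:
  (rs²)¹ = rs², (rs²)² = r²s⁴, (rs²)³ = s⁶, (rs²)⁴ = rs⁸, (rs²)⁵ = r²s¹⁰, (rs²)⁶ = e.
The smallest positive k with (rs²)ᵏ = e is 6.

Answer: 6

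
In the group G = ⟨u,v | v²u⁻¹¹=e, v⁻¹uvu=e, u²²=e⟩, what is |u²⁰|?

Compute successive powers until reaching e:
  (u²⁰)¹ = u²⁰, (u²⁰)² = u¹⁸, (u²⁰)³ = u¹⁶, (u²⁰)⁴ = u¹⁴, (u²⁰)⁵ = u¹², (u²⁰)⁶ = u¹⁰, (u²⁰)⁷ = u⁸, (u²⁰)⁸ = u⁶, (u²⁰)⁹ = u⁴, (u²⁰)¹⁰ = u², (u²⁰)¹¹ = e.
The smallest positive k with (u²⁰)ᵏ = e is 11.

Answer: 11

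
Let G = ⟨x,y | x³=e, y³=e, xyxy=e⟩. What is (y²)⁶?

Compute successive powers of (y²), reducing at each step:
  (y²)²: (y²) · y² = y
  (y²)³: y · y² = e
  (y²)⁴: e · y² = y²
  (y²)⁵: (y²) · y² = y
  (y²)⁶: y · y² = e

Answer: e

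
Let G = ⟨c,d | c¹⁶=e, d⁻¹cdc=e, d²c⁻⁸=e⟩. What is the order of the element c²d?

Compute successive powers until reaching e:
  (c²d)¹ = c²d, (c²d)² = c⁸, (c²d)³ = c²d⁻¹, (c²d)⁴ = e.
The smallest positive k with (c²d)ᵏ = e is 4.

Answer: 4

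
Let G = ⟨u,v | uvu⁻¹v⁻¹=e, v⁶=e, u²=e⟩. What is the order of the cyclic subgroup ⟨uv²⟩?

|⟨uv²⟩| equals the order of uv². Compute successive powers until reaching e:
  (uv²)¹ = uv², (uv²)² = v⁴, (uv²)³ = u, (uv²)⁴ = v², (uv²)⁵ = uv⁴, (uv²)⁶ = e.
The smallest positive k with (uv²)ᵏ = e is 6, so |⟨uv²⟩| = 6.

Answer: 6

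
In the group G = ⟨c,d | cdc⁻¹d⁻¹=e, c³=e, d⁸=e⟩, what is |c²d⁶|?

Compute successive powers until reaching e:
  (c²d⁶)¹ = c²d⁶, (c²d⁶)² = cd⁴, (c²d⁶)³ = d², (c²d⁶)⁴ = c², (c²d⁶)⁵ = cd⁶, (c²d⁶)⁶ = d⁴, (c²d⁶)⁷ = c²d², (c²d⁶)⁸ = c, (c²d⁶)⁹ = d⁶, (c²d⁶)¹⁰ = c²d⁴, (c²d⁶)¹¹ = cd², (c²d⁶)¹² = e.
The smallest positive k with (c²d⁶)ᵏ = e is 12.

Answer: 12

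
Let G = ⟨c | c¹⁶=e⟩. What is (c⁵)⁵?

Compute successive powers of (c⁵), reducing at each step:
  (c⁵)²: (c⁵) · c⁵ = c¹⁰
  (c⁵)³: (c¹⁰) · c⁵ = c¹⁵
  (c⁵)⁴: (c¹⁵) · c⁵ = c⁴
  (c⁵)⁵: (c⁴) · c⁵ = c⁹

Answer: c⁹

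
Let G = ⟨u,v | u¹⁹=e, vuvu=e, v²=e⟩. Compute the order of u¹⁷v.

Compute successive powers until reaching e:
  (u¹⁷v)¹ = u¹⁷v, (u¹⁷v)² = e.
The smallest positive k with (u¹⁷v)ᵏ = e is 2.

Answer: 2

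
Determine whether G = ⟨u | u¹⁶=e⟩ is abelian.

G has a single generator, so G is cyclic and hence abelian.

Answer: Yes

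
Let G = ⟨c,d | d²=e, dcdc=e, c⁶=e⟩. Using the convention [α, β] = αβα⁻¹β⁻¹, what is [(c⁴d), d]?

[(c⁴d), d] = (c⁴d)·d·(c⁴d)⁻¹·d⁻¹.
  (c⁴d) · d = c⁴
  (c⁴) · (c⁴d) = c²d
  (c²d) · d = c²

Answer: c²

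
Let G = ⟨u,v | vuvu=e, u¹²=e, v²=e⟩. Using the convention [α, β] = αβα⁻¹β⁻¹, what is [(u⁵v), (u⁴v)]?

[(u⁵v), (u⁴v)] = (u⁵v)·(u⁴v)·(u⁵v)⁻¹·(u⁴v)⁻¹.
  (u⁵v) · (u⁴v) = u
  u · (u⁵v) = u⁶v
  (u⁶v) · (u⁴v) = u²

Answer: u²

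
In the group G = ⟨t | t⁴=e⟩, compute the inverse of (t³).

The order of (t³) is 4 (smallest k with (t³)ᵏ = e), so (t³)⁻¹ = (t³)³ = t.
Check: (t³) · t → (t³) · t = e, giving e as required.

Answer: t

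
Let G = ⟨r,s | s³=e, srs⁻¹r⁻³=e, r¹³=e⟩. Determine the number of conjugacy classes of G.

The conjugacy classes (representative and size) are:
  [e] (size 1), [r] (size 3), [r⁵] (size 3), [r¹⁰] (size 3), [r⁸] (size 3), [r¹⁰s] (size 13), [r⁷s²] (size 13).
Class equation: 1 + 3 + 3 + 3 + 3 + 13 + 13 = 39 = |G|. So G has 7 conjugacy classes.

Answer: 7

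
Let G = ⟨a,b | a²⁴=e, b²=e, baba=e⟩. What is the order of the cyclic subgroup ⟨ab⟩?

|⟨ab⟩| equals the order of ab. Compute successive powers until reaching e:
  (ab)¹ = ab, (ab)² = e.
The smallest positive k with (ab)ᵏ = e is 2, so |⟨ab⟩| = 2.

Answer: 2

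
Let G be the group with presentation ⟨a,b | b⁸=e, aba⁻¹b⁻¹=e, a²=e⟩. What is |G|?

Enumerate words in the generators, reducing via the relations: the distinct elements are
  {a, b, e, ab, b², b³, b⁴, b⁵, b⁶, b⁷, ab², ab³, ab⁴, ab⁵, ab⁶, ab⁷}.
No further products give new elements, so |G| = 16.

Answer: 16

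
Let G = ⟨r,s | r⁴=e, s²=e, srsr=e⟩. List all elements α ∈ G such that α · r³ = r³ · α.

⟨r³⟩ ⊆ C_G(r³) since powers of r³ commute with r³; so |C_G(r³)| ≥ |⟨r³⟩| = 4.
By orbit–stabilizer, |C_G(r³)| = |G| / |conj. class of r³| = 8 / 2 = 4.
The 4 elements commuting with r³ are {e, r, r², r³}.

Answer: {e, r, r², r³}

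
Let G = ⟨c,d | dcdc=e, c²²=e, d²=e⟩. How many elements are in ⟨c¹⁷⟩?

|⟨c¹⁷⟩| equals the order of c¹⁷. Compute successive powers until reaching e:
  (c¹⁷)¹ = c¹⁷, (c¹⁷)² = c¹², (c¹⁷)³ = c⁷, (c¹⁷)⁴ = c², (c¹⁷)⁵ = c¹⁹, (c¹⁷)⁶ = c¹⁴, (c¹⁷)⁷ = c⁹, (c¹⁷)⁸ = c⁴, (c¹⁷)⁹ = c²¹, (c¹⁷)¹⁰ = c¹⁶, (c¹⁷)¹¹ = c¹¹, (c¹⁷)¹² = c⁶, (c¹⁷)¹³ = c, (c¹⁷)¹⁴ = c¹⁸, (c¹⁷)¹⁵ = c¹³, (c¹⁷)¹⁶ = c⁸, (c¹⁷)¹⁷ = c³, (c¹⁷)¹⁸ = c²⁰, (c¹⁷)¹⁹ = c¹⁵, (c¹⁷)²⁰ = c¹⁰, (c¹⁷)²¹ = c⁵, (c¹⁷)²² = e.
The smallest positive k with (c¹⁷)ᵏ = e is 22, so |⟨c¹⁷⟩| = 22.

Answer: 22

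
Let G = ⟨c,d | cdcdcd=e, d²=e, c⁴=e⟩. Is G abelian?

c·d = cd but d·c = dc, so c·d ≠ d·c and G is not abelian.

Answer: No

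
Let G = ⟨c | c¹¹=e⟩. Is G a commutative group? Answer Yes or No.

G has a single generator, so G is cyclic and hence abelian.

Answer: Yes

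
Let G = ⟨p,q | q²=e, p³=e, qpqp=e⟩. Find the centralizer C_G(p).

⟨p⟩ ⊆ C_G(p) since powers of p commute with p; so |C_G(p)| ≥ |⟨p⟩| = 3.
By orbit–stabilizer, |C_G(p)| = |G| / |conj. class of p| = 6 / 2 = 3.
The 3 elements commuting with p are {e, p, p²}.

Answer: {e, p, p²}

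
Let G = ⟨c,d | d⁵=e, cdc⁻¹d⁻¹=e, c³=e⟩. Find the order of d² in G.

Compute successive powers until reaching e:
  (d²)¹ = d², (d²)² = d⁴, (d²)³ = d, (d²)⁴ = d³, (d²)⁵ = e.
The smallest positive k with (d²)ᵏ = e is 5.

Answer: 5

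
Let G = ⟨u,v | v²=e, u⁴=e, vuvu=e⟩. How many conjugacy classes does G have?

The conjugacy classes (representative and size) are:
  [e] (size 1), [u] (size 2), [u²] (size 1), [u²v] (size 2), [u³v] (size 2).
Class equation: 1 + 2 + 1 + 2 + 2 = 8 = |G|. So G has 5 conjugacy classes.

Answer: 5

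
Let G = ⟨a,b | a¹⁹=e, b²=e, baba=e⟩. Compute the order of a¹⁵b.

Compute successive powers until reaching e:
  (a¹⁵b)¹ = a¹⁵b, (a¹⁵b)² = e.
The smallest positive k with (a¹⁵b)ᵏ = e is 2.

Answer: 2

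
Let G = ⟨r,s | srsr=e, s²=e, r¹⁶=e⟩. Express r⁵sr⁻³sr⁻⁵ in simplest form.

Multiply left to right, reducing at each step:
  (r⁵) · s = r⁵s
  (r⁵s) · r⁻³ = r⁸s
  (r⁸s) · s = r⁸
  (r⁸) · r⁻⁵ = r³

Answer: r³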